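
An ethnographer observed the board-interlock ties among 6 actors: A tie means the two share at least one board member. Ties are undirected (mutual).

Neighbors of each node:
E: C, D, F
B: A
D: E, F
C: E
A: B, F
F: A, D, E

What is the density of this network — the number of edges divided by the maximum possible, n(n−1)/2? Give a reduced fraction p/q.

There are 6 edges and 6 nodes, so the maximum possible is C(6,2) = 15.
Density = 6/15 = 2/5.

2/5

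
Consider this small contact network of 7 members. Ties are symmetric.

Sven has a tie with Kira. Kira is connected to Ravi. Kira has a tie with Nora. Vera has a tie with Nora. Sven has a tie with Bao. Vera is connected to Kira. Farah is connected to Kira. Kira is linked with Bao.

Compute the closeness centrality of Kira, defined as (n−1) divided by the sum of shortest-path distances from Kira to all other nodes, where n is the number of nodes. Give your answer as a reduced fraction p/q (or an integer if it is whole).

1

Distances from Kira: Bao:1, Farah:1, Nora:1, Ravi:1, Sven:1, Vera:1. Sum = 6.
n = 7, so closeness = 6/6 = 1.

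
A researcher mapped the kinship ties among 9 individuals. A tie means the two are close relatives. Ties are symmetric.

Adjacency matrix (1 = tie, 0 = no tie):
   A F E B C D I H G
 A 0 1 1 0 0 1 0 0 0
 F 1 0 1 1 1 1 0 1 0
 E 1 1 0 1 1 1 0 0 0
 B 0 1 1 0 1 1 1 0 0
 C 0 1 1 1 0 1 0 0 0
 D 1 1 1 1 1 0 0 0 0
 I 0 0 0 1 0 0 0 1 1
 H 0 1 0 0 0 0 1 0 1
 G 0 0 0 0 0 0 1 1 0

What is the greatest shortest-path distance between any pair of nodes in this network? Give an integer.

Eccentricity of each node (its greatest distance to any other): A:3, B:2, C:3, D:3, E:3, F:2, G:3, H:2, I:3.
The maximum eccentricity is 3, realized for instance by the pair A–I via A – F – B – I. So the diameter is 3.

3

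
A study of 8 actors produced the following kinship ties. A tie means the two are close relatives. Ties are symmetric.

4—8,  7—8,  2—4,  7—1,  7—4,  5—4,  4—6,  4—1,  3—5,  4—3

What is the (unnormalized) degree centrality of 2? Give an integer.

1

2 is directly tied to 4. That is 1 neighbor, so the degree of 2 is 1.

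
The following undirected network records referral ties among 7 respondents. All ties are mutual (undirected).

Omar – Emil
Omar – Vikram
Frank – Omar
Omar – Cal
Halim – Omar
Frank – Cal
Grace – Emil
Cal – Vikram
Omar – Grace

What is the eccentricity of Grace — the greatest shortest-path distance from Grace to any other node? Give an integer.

Distances from Grace: Cal:2, Emil:1, Frank:2, Halim:2, Omar:1, Vikram:2.
The largest is 2 (to Vikram, Cal, Halim, and Frank), so the eccentricity of Grace is 2.

2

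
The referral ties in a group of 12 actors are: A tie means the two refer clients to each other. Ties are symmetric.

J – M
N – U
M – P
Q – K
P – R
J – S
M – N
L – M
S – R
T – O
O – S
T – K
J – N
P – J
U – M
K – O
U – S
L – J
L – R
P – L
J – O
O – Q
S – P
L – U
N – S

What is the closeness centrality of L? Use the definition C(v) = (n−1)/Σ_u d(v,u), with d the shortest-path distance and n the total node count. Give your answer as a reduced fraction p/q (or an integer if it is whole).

Distances from L: J:1, K:3, M:1, N:2, O:2, P:1, Q:3, R:1, S:2, T:3, U:1. Sum = 20.
n = 12, so closeness = 11/20.

11/20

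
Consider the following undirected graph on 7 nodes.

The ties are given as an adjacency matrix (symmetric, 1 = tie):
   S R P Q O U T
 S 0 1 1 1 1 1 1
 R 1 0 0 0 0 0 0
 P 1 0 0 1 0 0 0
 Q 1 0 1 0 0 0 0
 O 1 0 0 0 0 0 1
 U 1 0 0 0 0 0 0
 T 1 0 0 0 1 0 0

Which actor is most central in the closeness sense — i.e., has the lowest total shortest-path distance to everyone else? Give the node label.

S

Farness (sum of distances to all others) for each node — O:10, P:10, Q:10, R:11, S:6, T:10, U:11.
The smallest farness is 6, for S, so S has the highest closeness.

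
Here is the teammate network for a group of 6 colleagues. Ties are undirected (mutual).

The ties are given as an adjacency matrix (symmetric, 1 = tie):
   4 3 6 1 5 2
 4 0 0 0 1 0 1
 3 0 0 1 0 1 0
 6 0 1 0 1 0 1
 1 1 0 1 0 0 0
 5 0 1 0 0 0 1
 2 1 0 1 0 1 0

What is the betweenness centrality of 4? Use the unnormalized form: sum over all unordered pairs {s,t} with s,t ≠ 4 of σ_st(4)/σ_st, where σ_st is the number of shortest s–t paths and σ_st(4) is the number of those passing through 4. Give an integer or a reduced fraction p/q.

5/6

Pairs whose geodesics pass through 4 — 1–5: 1/3; 1–2: 1/2.
All other pairs contribute 0.
Summing the contributions gives betweenness(4) = 5/6.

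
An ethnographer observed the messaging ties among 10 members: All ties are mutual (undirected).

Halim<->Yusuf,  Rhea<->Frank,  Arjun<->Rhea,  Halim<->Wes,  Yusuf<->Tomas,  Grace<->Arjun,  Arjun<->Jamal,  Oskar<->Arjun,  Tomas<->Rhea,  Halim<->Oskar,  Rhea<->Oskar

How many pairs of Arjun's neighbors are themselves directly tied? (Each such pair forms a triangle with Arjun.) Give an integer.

Arjun's neighbors: Grace, Jamal, Oskar, and Rhea.
Neighbor pairs that are themselves tied: Arjun–Oskar–Rhea. Each forms one triangle with Arjun, for 1 in total.

1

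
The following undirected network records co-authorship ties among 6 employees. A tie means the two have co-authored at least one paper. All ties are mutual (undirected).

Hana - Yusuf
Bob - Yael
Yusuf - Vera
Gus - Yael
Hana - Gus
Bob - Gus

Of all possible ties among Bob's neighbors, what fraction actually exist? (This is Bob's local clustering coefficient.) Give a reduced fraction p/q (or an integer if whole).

1

Bob's neighbors: Gus and Yael (k = 2).
Possible neighbor pairs: C(2,2) = 1. Edges among them: Gus–Yael → e = 1.
Clustering(Bob) = 1/1.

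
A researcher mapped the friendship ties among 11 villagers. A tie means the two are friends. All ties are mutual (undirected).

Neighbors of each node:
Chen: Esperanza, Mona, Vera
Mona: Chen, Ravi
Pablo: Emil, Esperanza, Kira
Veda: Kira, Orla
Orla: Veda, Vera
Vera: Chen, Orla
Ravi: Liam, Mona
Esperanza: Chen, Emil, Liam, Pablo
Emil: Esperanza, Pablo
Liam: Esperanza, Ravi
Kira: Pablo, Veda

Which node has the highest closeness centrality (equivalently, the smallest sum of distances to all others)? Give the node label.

Farness (sum of distances to all others) for each node — Chen:19, Emil:24, Esperanza:18, Kira:25, Liam:24, Mona:25, Orla:27, Pablo:21, Ravi:28, Veda:28, Vera:23.
The smallest farness is 18, for Esperanza, so Esperanza has the highest closeness.

Esperanza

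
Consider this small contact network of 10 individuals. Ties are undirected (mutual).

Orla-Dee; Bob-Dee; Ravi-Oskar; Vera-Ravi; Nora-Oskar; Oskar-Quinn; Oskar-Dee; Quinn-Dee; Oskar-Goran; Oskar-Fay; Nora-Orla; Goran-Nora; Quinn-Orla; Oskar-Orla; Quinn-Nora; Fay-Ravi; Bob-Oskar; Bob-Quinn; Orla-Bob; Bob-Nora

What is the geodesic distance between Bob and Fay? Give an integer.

2

One shortest route is Bob – Oskar – Fay, which uses 2 edges, and Bob and Fay are not directly tied, so nothing shorter exists. So d(Bob,Fay) = 2.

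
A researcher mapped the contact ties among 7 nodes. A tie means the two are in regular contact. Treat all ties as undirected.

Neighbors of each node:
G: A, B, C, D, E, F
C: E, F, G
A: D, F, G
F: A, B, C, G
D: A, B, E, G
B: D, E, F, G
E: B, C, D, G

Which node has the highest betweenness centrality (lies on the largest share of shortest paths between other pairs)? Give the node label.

G

Unnormalized betweenness of each node: A:1/3, B:2/3, C:1/3, D:5/6, E:5/6, F:7/6, G:17/6.
G has the largest value, 17/6, making it the main broker — the node through which the most shortest paths run.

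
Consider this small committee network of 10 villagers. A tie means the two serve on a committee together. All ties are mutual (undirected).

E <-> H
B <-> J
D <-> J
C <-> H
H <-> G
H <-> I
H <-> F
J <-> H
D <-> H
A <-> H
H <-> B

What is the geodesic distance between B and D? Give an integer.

2

One shortest route is B – H – D, which uses 2 edges, and B and D are not directly tied, so nothing shorter exists. So d(B,D) = 2.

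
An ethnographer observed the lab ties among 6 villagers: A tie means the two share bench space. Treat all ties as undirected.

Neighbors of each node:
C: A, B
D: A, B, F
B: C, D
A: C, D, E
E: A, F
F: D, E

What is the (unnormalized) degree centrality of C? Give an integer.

2

C is directly tied to A and B. That is 2 neighbors, so the degree of C is 2.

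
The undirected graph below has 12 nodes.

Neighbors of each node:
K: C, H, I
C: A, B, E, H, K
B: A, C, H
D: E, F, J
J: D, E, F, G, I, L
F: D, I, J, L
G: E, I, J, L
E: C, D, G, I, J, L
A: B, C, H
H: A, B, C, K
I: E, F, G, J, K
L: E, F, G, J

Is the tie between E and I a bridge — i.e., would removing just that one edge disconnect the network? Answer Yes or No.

No

Even without that edge, E still reaches I via E – G – I, so the network stays connected. Not a bridge.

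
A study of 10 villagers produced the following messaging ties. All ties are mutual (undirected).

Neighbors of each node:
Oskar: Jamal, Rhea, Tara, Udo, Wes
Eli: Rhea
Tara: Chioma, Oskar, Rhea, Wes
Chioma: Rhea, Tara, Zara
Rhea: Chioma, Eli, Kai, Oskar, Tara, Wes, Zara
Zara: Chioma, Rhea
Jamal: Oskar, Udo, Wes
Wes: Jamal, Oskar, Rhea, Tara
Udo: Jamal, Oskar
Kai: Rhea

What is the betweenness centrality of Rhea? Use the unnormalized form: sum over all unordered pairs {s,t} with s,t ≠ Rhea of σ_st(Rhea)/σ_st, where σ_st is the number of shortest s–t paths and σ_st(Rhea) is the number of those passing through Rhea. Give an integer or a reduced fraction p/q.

43/2

Pairs whose geodesics pass through Rhea — Tara–Kai: 1; Tara–Eli: 1; Tara–Zara: 1/2; Wes–Kai: 1; Wes–Chioma: 1/2; Wes–Eli: 1; Wes–Zara: 1; Kai–Chioma: 1; Kai–Eli: 1; Kai–Oskar: 1; Kai–Jamal: 2/2; Kai–Udo: 1; Kai–Zara: 1; Chioma–Eli: 1 … (+10 more pairs).
All other pairs contribute 0.
Summing the contributions gives betweenness(Rhea) = 43/2.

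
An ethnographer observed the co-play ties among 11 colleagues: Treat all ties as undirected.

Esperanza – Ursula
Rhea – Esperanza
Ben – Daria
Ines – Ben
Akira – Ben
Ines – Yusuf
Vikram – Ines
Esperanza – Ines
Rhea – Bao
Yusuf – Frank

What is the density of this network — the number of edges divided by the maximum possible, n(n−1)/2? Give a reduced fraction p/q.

2/11

There are 10 edges and 11 nodes, so the maximum possible is C(11,2) = 55.
Density = 10/55 = 2/11.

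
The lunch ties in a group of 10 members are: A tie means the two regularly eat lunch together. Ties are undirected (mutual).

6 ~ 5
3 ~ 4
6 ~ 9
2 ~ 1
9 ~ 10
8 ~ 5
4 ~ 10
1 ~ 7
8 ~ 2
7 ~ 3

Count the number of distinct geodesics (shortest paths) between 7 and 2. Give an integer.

1

The shortest distance is 2, and the only length-2 path is 7–1–2. So there is exactly 1 shortest path.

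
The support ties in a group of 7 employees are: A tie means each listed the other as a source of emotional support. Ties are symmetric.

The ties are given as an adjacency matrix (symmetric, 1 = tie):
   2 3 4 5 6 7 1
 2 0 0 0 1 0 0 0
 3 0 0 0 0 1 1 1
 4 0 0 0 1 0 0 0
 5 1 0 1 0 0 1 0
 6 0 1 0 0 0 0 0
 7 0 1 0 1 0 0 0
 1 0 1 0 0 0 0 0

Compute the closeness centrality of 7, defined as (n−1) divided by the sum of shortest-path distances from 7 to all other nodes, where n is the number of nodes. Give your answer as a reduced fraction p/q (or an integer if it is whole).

3/5

Distances from 7: 1:2, 2:2, 3:1, 4:2, 5:1, 6:2. Sum = 10.
n = 7, so closeness = 6/10 = 3/5.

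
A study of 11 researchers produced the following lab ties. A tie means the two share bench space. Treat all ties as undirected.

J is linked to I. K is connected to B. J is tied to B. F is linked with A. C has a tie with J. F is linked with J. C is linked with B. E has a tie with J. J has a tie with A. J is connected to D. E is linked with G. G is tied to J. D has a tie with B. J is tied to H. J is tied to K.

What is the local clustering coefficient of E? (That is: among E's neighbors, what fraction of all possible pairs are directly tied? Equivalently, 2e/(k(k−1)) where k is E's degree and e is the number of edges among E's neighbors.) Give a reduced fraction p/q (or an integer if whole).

E's neighbors: G and J (k = 2).
Possible neighbor pairs: C(2,2) = 1. Edges among them: G–J → e = 1.
Clustering(E) = 1/1.

1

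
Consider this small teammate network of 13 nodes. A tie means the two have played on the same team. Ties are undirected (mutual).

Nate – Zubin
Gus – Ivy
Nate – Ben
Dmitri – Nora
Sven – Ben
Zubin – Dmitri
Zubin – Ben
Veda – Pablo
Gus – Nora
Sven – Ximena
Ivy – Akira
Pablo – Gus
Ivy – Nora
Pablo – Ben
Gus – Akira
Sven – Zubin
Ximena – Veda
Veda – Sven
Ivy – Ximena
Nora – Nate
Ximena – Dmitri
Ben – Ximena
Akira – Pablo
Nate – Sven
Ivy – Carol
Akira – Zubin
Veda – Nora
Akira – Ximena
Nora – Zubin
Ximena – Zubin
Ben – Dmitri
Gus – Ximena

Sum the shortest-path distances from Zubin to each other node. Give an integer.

Distances from Zubin: Akira:1, Ben:1, Carol:3, Dmitri:1, Gus:2, Ivy:2, Nate:1, Nora:1, Pablo:2, Sven:1, Veda:2, Ximena:1.
Sum = 1 + 1 + 3 + 1 + 2 + 2 + 1 + 1 + 2 + 1 + 2 + 1 = 18.

18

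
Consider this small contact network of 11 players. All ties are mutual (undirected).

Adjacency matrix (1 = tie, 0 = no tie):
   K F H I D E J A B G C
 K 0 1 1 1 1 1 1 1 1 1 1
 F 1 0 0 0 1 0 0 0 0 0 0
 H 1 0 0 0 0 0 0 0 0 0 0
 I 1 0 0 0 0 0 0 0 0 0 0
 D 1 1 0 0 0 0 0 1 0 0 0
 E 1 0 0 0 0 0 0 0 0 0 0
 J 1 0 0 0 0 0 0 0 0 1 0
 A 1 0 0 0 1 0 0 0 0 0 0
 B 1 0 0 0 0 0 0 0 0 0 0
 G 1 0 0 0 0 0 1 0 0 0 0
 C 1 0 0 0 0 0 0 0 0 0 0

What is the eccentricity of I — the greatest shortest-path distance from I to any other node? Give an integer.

Distances from I: A:2, B:2, C:2, D:2, E:2, F:2, G:2, H:2, J:2, K:1.
The largest is 2 (to F, H, D, E, J, A, B, G, and C), so the eccentricity of I is 2.

2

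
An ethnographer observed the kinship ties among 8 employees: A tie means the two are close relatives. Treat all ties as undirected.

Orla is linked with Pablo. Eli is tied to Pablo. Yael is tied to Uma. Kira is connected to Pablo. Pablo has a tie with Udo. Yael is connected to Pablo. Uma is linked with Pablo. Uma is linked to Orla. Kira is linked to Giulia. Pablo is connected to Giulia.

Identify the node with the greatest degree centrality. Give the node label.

Degrees — Eli:1, Giulia:2, Kira:2, Orla:2, Pablo:7, Udo:1, Uma:3, Yael:2.
The maximum is 7, attained only by Pablo.

Pablo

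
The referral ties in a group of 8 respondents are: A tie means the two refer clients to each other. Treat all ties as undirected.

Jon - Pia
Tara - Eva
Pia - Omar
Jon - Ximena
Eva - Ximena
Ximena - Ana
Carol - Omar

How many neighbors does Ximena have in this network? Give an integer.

3

Ximena is directly tied to Ana, Eva, and Jon. That is 3 neighbors, so the degree of Ximena is 3.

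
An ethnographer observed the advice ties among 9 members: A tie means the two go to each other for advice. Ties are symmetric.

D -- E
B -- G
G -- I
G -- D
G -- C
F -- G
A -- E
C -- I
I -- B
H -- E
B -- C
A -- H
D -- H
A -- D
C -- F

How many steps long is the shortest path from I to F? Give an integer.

2

One shortest route is I – G – F, which uses 2 edges, and I and F are not directly tied, so nothing shorter exists. So d(I,F) = 2.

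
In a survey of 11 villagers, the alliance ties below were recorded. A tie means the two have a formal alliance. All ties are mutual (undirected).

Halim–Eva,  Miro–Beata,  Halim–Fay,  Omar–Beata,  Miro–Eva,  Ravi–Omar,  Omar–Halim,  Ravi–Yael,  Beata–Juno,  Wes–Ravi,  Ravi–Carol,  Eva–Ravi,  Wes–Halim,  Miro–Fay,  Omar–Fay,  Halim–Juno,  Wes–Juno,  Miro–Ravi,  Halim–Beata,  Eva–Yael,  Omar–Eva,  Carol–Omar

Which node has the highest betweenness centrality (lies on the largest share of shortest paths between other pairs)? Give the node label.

Unnormalized betweenness of each node: Beata:29/12, Carol:0, Eva:277/60, Fay:7/12, Halim:217/30, Juno:1/2, Miro:14/5, Omar:73/10, Ravi:563/60, Wes:13/6, Yael:0.
Ravi has the largest value, 563/60, making it the main broker — the node through which the most shortest paths run.

Ravi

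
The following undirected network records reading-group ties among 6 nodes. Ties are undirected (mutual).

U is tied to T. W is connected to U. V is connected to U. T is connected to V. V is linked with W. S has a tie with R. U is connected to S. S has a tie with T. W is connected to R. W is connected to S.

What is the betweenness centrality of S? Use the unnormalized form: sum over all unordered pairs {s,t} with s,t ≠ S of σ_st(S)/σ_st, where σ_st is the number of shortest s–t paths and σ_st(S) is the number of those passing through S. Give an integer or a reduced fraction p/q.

11/6

Pairs whose geodesics pass through S — W–T: 1/3; T–R: 1; U–R: 1/2.
All other pairs contribute 0.
Summing the contributions gives betweenness(S) = 11/6.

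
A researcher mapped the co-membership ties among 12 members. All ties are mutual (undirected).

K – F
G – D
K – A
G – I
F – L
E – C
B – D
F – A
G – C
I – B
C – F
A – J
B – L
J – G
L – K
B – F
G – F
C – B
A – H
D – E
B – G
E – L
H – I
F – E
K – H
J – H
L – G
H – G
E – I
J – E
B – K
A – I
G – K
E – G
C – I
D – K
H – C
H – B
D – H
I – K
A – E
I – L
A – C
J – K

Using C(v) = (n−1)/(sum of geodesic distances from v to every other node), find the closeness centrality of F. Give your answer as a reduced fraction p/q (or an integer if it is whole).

Distances from F: A:1, B:1, C:1, D:2, E:1, G:1, H:2, I:2, J:2, K:1, L:1. Sum = 15.
n = 12, so closeness = 11/15.

11/15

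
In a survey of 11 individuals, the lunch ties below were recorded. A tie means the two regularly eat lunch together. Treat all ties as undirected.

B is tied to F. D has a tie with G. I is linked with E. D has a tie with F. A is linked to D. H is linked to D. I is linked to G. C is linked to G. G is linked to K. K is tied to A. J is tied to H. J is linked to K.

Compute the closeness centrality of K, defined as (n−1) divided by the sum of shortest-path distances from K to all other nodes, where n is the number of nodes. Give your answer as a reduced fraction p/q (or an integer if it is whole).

10/21

Distances from K: A:1, B:4, C:2, D:2, E:3, F:3, G:1, H:2, I:2, J:1. Sum = 21.
n = 11, so closeness = 10/21.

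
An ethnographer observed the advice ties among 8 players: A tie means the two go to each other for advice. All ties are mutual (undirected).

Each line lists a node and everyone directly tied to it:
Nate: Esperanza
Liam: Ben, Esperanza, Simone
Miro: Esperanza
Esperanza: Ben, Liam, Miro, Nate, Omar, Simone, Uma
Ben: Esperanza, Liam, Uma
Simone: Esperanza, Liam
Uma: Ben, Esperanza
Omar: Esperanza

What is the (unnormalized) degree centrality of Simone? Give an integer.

2

Simone is directly tied to Esperanza and Liam. That is 2 neighbors, so the degree of Simone is 2.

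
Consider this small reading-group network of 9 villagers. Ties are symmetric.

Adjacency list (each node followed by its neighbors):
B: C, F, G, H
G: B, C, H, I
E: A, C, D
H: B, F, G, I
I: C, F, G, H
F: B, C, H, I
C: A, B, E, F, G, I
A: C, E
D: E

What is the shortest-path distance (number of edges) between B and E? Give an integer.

2

One shortest route is B – C – E, which uses 2 edges, and B and E are not directly tied, so nothing shorter exists. So d(B,E) = 2.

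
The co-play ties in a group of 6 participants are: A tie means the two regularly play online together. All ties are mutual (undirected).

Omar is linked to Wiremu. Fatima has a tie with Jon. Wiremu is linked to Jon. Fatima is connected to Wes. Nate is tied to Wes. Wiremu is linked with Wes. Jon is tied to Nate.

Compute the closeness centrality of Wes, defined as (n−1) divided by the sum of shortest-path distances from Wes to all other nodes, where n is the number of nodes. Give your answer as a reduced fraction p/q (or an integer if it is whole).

5/7

Distances from Wes: Fatima:1, Jon:2, Nate:1, Omar:2, Wiremu:1. Sum = 7.
n = 6, so closeness = 5/7.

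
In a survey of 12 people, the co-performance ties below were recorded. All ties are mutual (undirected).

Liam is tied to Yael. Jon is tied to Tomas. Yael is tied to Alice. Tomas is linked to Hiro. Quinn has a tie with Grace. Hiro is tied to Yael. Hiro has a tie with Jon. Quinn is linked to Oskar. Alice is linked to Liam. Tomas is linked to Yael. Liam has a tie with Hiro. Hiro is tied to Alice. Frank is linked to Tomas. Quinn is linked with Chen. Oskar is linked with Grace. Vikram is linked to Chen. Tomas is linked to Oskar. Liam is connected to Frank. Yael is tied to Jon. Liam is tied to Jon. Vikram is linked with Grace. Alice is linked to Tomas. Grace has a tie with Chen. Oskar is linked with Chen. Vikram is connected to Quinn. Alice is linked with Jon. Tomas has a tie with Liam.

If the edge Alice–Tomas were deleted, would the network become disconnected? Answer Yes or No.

Even without that edge, Alice still reaches Tomas via Alice – Hiro – Tomas, so the network stays connected. Not a bridge.

No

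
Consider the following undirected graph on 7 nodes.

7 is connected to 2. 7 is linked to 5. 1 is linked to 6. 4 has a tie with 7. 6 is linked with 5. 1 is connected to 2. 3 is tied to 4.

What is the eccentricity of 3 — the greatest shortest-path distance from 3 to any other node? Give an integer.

Distances from 3: 1:4, 2:3, 4:1, 5:3, 6:4, 7:2.
The largest is 4 (to 1 and 6), so the eccentricity of 3 is 4.

4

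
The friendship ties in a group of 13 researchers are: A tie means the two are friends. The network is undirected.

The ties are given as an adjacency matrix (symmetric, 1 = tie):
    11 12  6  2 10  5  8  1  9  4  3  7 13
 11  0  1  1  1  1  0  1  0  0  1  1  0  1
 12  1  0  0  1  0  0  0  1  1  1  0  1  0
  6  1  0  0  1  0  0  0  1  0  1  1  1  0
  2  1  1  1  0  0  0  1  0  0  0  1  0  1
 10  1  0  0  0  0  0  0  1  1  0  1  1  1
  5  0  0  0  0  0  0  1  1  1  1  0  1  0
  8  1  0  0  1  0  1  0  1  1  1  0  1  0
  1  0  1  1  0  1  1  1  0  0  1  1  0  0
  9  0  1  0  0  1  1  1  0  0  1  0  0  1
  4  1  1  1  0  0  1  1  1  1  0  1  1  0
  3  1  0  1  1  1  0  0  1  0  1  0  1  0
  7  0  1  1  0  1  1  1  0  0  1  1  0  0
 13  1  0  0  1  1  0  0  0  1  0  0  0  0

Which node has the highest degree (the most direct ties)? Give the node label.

Degrees — 1:7, 2:6, 3:7, 4:9, 5:5, 6:6, 7:7, 8:7, 9:6, 10:6, 11:8, 12:6, 13:4.
The maximum is 9, attained only by 4.

4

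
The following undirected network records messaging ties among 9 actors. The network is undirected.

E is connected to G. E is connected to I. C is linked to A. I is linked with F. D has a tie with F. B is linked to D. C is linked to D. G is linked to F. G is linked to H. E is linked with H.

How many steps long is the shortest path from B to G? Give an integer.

One shortest route is B – D – F – G, which uses 3 edges, and at distance 2 from B we only reach {C, F}, which does not include G. So d(B,G) = 3.

3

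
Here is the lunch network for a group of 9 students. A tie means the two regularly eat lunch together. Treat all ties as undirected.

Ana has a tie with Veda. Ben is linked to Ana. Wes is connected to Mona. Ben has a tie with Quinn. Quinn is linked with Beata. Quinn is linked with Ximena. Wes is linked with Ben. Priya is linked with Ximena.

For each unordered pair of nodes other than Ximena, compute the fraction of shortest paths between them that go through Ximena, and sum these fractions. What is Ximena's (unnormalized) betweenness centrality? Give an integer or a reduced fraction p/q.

7

Pairs whose geodesics pass through Ximena — Mona–Priya: 1; Veda–Priya: 1; Ben–Priya: 1; Quinn–Priya: 1; Ana–Priya: 1; Beata–Priya: 1; Wes–Priya: 1.
All other pairs contribute 0.
Summing the contributions gives betweenness(Ximena) = 7.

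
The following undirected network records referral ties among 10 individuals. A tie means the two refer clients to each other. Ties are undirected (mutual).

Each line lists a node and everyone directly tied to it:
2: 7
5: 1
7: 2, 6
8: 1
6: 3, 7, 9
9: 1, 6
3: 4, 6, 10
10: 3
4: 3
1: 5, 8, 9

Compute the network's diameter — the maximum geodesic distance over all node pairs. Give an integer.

5

Eccentricity of each node (its greatest distance to any other): 1:4, 2:5, 3:4, 4:5, 5:5, 6:3, 7:4, 8:5, 9:3, 10:5.
The maximum eccentricity is 5, realized for instance by the pair 10–5 via 10 – 3 – 6 – 9 – 1 – 5. So the diameter is 5.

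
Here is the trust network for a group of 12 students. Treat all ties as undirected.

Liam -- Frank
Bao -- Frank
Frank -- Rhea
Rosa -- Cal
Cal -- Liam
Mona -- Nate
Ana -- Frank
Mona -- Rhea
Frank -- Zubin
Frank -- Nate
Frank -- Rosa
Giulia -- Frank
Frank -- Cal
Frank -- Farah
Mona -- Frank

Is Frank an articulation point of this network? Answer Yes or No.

Removing Frank leaves {Zubin} with no path to {Cal, Liam, and Rosa}, so the network splits into 7 components. Frank is a cut vertex.

Yes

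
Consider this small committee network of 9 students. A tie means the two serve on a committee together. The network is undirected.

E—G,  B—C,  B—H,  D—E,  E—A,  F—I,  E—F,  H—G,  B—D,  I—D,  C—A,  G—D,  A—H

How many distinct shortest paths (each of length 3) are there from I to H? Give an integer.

The shortest distance is 3. The length-3 paths are: I–D–B–H; I–D–G–H.
That gives 2 distinct shortest paths.

2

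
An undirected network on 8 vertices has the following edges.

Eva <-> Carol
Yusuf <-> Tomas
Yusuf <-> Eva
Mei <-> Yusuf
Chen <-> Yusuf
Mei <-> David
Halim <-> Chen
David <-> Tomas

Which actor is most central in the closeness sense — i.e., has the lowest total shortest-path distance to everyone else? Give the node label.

Yusuf

Farness (sum of distances to all others) for each node — Carol:20, Chen:14, David:18, Eva:14, Halim:20, Mei:14, Tomas:14, Yusuf:10.
The smallest farness is 10, for Yusuf, so Yusuf has the highest closeness.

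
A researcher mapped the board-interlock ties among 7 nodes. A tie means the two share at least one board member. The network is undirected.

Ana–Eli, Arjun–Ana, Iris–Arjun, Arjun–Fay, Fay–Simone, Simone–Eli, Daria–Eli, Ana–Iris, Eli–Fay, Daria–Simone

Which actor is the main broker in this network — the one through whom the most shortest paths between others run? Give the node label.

Eli

Unnormalized betweenness of each node: Ana:10/3, Arjun:2, Daria:0, Eli:31/6, Fay:8/3, Iris:0, Simone:5/6.
Eli has the largest value, 31/6, making it the main broker — the node through which the most shortest paths run.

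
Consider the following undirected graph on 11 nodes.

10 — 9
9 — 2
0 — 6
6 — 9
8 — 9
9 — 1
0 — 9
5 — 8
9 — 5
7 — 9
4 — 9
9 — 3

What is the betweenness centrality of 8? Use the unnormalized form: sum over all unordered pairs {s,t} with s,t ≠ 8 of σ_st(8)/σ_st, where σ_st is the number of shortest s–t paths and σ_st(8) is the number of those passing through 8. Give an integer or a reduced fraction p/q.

No shortest path between any pair of other nodes passes through 8.
Summing the contributions gives betweenness(8) = 0.

0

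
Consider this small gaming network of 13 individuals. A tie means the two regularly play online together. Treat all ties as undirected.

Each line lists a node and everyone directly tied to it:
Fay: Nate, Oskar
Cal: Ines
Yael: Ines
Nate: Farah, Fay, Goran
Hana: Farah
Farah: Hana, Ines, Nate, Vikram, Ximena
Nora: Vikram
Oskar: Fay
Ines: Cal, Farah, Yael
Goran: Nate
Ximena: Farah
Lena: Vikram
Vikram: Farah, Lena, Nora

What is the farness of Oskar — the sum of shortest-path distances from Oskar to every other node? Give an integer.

Distances from Oskar: Cal:5, Farah:3, Fay:1, Goran:3, Hana:4, Ines:4, Lena:5, Nate:2, Nora:5, Vikram:4, Ximena:4, Yael:5.
Sum = 5 + 3 + 1 + 3 + 4 + 4 + 5 + 2 + 5 + 4 + 4 + 5 = 45.

45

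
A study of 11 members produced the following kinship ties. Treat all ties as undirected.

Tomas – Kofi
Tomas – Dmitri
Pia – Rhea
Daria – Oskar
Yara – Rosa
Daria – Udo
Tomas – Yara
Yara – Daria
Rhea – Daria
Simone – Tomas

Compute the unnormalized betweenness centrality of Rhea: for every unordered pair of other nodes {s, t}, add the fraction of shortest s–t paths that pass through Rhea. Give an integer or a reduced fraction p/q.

9

Pairs whose geodesics pass through Rhea — Oskar–Pia: 1; Rosa–Pia: 1; Yara–Pia: 1; Simone–Pia: 1; Daria–Pia: 1; Tomas–Pia: 1; Kofi–Pia: 1; Dmitri–Pia: 1; Pia–Udo: 1.
All other pairs contribute 0.
Summing the contributions gives betweenness(Rhea) = 9.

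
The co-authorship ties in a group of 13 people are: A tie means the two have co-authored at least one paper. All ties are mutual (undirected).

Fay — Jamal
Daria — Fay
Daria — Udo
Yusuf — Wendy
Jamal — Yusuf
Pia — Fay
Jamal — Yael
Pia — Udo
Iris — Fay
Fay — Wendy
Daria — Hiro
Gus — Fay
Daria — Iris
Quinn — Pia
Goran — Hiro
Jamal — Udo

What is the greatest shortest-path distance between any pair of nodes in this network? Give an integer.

Eccentricity of each node (its greatest distance to any other): Daria:3, Fay:3, Goran:5, Gus:4, Hiro:4, Iris:3, Jamal:4, Pia:4, Quinn:5, Udo:3, Wendy:4, Yael:5, Yusuf:5.
The maximum eccentricity is 5, realized for instance by the pair Goran–Quinn via Goran – Hiro – Daria – Fay – Pia – Quinn. So the diameter is 5.

5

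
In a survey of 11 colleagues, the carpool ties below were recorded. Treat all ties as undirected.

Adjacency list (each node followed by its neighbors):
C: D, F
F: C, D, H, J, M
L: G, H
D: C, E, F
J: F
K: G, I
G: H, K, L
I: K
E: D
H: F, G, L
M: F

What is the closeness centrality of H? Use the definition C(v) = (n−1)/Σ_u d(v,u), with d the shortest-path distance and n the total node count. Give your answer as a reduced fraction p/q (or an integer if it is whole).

10/19

Distances from H: C:2, D:2, E:3, F:1, G:1, I:3, J:2, K:2, L:1, M:2. Sum = 19.
n = 11, so closeness = 10/19.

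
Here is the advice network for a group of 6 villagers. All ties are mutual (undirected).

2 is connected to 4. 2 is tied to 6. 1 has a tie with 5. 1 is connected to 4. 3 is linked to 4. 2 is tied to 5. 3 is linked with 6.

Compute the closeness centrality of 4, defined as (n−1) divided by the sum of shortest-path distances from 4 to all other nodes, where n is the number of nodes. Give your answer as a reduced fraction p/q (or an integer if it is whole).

5/7

Distances from 4: 1:1, 2:1, 3:1, 5:2, 6:2. Sum = 7.
n = 6, so closeness = 5/7.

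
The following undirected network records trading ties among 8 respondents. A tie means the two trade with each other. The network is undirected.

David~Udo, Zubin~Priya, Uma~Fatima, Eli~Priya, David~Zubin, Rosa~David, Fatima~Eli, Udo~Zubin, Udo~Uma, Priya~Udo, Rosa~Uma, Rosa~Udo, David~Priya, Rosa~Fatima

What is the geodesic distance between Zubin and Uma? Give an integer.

One shortest route is Zubin – Udo – Uma, which uses 2 edges, and Zubin and Uma are not directly tied, so nothing shorter exists. So d(Zubin,Uma) = 2.

2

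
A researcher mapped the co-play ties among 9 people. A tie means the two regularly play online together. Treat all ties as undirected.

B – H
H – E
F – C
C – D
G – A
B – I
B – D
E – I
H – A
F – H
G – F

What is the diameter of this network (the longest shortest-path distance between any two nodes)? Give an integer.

Eccentricity of each node (its greatest distance to any other): A:3, B:3, C:3, D:3, E:3, F:3, G:4, H:2, I:4.
The maximum eccentricity is 4, realized for instance by the pair I–G via I – E – H – F – G. So the diameter is 4.

4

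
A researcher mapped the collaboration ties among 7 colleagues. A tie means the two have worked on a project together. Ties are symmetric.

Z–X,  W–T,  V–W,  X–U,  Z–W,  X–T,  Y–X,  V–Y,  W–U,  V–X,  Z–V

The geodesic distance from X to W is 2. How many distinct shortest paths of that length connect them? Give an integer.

4

The shortest distance is 2. The length-2 paths are: X–U–W; X–V–W; X–Z–W; X–T–W.
That gives 4 distinct shortest paths.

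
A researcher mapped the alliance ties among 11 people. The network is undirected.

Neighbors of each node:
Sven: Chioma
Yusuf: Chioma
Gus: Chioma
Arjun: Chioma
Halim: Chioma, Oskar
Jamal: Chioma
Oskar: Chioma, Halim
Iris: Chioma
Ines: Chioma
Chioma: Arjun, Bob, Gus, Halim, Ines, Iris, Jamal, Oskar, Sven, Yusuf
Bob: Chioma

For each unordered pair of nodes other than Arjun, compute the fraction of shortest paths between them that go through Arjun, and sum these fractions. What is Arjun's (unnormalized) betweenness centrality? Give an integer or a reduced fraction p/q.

No shortest path between any pair of other nodes passes through Arjun.
Summing the contributions gives betweenness(Arjun) = 0.

0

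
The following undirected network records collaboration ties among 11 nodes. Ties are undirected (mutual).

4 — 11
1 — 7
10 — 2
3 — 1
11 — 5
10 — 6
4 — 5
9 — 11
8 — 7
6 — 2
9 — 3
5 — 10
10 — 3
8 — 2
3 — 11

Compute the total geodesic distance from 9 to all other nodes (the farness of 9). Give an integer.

Distances from 9: 1:2, 2:3, 3:1, 4:2, 5:2, 6:3, 7:3, 8:4, 10:2, 11:1.
Sum = 2 + 3 + 1 + 2 + 2 + 3 + 3 + 4 + 2 + 1 = 23.

23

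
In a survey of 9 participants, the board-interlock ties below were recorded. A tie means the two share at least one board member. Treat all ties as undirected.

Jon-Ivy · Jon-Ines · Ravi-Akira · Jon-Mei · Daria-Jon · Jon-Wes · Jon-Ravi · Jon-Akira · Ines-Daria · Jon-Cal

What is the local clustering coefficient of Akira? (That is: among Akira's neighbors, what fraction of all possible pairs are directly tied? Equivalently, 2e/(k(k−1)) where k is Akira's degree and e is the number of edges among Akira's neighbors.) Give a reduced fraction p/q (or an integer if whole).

Akira's neighbors: Jon and Ravi (k = 2).
Possible neighbor pairs: C(2,2) = 1. Edges among them: Jon–Ravi → e = 1.
Clustering(Akira) = 1/1.

1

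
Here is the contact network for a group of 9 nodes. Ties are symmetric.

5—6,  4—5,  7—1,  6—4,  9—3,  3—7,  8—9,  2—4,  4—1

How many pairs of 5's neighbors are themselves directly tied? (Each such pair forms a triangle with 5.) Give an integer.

1

5's neighbors: 4 and 6.
Neighbor pairs that are themselves tied: 5–4–6. Each forms one triangle with 5, for 1 in total.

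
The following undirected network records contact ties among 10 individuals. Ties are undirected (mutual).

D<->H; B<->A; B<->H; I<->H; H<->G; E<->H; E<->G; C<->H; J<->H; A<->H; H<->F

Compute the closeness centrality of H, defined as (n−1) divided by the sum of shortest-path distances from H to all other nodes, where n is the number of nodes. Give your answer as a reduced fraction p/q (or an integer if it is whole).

1

Distances from H: A:1, B:1, C:1, D:1, E:1, F:1, G:1, I:1, J:1. Sum = 9.
n = 10, so closeness = 9/9 = 1.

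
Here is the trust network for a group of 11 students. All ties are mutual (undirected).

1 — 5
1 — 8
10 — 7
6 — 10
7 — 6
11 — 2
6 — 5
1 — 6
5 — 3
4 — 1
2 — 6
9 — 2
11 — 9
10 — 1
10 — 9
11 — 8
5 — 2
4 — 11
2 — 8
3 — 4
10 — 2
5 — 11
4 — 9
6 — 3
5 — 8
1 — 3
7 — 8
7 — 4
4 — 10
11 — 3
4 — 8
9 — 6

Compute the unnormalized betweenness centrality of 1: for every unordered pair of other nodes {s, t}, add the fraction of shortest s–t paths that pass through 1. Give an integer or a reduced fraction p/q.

Pairs whose geodesics pass through 1 — 5–4: 1/4; 5–10: 1/3; 6–4: 1/5; 6–8: 1/4; 3–8: 1/4; 3–10: 1/3; 8–10: 1/4.
All other pairs contribute 0.
Summing the contributions gives betweenness(1) = 28/15.

28/15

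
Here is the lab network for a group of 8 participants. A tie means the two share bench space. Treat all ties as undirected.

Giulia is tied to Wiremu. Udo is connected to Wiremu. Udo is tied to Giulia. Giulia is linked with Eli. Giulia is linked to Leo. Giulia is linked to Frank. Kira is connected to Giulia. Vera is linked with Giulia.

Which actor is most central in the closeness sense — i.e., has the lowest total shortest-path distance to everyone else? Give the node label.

Giulia

Farness (sum of distances to all others) for each node — Eli:13, Frank:13, Giulia:7, Kira:13, Leo:13, Udo:12, Vera:13, Wiremu:12.
The smallest farness is 7, for Giulia, so Giulia has the highest closeness.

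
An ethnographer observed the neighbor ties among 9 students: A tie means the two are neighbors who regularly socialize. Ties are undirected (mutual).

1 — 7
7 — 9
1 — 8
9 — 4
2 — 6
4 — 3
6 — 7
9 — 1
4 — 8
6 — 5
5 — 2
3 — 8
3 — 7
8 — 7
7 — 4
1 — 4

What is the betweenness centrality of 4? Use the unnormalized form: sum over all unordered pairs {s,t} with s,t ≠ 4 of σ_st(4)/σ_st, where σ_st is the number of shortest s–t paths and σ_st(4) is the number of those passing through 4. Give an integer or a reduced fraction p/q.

7/6

Pairs whose geodesics pass through 4 — 9–3: 1/2; 9–8: 1/3; 1–3: 1/3.
All other pairs contribute 0.
Summing the contributions gives betweenness(4) = 7/6.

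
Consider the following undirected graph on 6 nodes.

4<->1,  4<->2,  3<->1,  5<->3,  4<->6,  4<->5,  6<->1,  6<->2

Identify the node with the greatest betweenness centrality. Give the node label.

4

Unnormalized betweenness of each node: 1:13/6, 2:0, 3:1/2, 4:11/3, 5:5/6, 6:5/6.
4 has the largest value, 11/3, making it the main broker — the node through which the most shortest paths run.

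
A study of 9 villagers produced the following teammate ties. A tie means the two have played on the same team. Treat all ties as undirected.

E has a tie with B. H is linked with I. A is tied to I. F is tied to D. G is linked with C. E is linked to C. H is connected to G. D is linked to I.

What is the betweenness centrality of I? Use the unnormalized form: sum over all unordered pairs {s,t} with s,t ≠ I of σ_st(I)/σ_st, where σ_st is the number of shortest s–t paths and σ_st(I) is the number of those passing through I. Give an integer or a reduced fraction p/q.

17

Pairs whose geodesics pass through I — A–C: 1; A–F: 1; A–G: 1; A–B: 1; A–D: 1; A–H: 1; A–E: 1; C–F: 1; C–D: 1; F–G: 1; F–B: 1; F–H: 1; F–E: 1; G–D: 1 … (+3 more pairs).
All other pairs contribute 0.
Summing the contributions gives betweenness(I) = 17.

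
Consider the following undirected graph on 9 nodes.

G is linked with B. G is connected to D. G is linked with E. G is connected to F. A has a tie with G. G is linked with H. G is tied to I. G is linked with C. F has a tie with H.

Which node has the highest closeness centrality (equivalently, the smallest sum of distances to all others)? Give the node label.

Farness (sum of distances to all others) for each node — A:15, B:15, C:15, D:15, E:15, F:14, G:8, H:14, I:15.
The smallest farness is 8, for G, so G has the highest closeness.

G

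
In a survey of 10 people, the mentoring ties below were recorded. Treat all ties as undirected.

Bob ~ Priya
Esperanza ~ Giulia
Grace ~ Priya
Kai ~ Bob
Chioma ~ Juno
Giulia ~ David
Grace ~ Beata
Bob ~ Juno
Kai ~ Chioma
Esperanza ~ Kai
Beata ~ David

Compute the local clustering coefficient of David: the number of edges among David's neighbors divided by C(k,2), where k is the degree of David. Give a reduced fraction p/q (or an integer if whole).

David's neighbors: Beata and Giulia (k = 2).
Possible neighbor pairs: C(2,2) = 1. Edges among them: none → e = 0.
Clustering(David) = 0/1.

0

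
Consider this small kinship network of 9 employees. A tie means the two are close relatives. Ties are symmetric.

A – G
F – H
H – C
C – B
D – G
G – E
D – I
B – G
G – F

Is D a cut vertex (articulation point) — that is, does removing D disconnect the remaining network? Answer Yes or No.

Removing D leaves {A, B, C, E, F, G, and H} with no path to {I}, so the network splits into 2 components. D is a cut vertex.

Yes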